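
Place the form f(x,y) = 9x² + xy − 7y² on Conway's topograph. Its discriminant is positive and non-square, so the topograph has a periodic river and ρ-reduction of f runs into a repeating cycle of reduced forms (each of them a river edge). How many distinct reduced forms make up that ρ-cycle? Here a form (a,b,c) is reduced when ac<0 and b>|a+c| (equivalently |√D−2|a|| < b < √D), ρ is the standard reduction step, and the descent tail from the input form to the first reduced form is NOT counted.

D = 253, ⌊√D⌋ = 15
descent: ρ → (-7,13,3)  [lands on river]
river: ρ → (3,11,-11)
river: ρ → (-11,11,3)
river: ρ → (3,13,-7)
river: ρ → (-7,15,1)
river: ρ → (1,15,-7)
ρ-cycle length = 6 (tail of 1 descent step not counted)

6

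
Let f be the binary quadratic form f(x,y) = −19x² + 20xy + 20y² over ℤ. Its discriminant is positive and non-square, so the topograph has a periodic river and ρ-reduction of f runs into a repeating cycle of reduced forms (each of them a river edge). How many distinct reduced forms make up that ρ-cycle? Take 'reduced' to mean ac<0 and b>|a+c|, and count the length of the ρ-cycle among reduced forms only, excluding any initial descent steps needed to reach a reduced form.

D = 1920, ⌊√D⌋ = 43
river: ρ → (20,20,-19)
river: ρ → (-19,18,21)
river: ρ → (21,24,-16)
river: ρ → (-16,40,5)
river: ρ → (5,40,-16)
river: ρ → (-16,24,21)
river: ρ → (21,18,-19)
river: ρ → (-19,20,20)
ρ-cycle length = 8 (tail of 0 descent steps not counted)

8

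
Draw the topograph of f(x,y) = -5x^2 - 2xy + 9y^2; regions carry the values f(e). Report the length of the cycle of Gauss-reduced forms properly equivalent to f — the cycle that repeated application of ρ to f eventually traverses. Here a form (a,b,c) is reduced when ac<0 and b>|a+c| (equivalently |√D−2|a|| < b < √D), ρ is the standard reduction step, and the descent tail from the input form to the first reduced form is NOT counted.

D = 184, ⌊√D⌋ = 13
descent: ρ → (9,2,-5)
descent: ρ → (-5,8,6)  [lands on river]
river: ρ → (6,4,-7)
river: ρ → (-7,10,3)
river: ρ → (3,8,-10)
river: ρ → (-10,12,1)
river: ρ → (1,12,-10)
river: ρ → (-10,8,3)
river: ρ → (3,10,-7)
river: ρ → (-7,4,6)
river: ρ → (6,8,-5)
river: ρ → (-5,12,2)
river: ρ → (2,12,-5)
ρ-cycle length = 12 (tail of 2 descent steps not counted)

12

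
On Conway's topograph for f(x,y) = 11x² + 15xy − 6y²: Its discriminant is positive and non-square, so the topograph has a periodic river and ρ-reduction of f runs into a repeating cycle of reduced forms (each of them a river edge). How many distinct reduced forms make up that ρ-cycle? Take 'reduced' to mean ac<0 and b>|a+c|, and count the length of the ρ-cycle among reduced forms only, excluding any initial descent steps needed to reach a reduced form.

D = 489, ⌊√D⌋ = 22
river: ρ → (-6,21,2)
river: ρ → (2,19,-16)
river: ρ → (-16,13,5)
river: ρ → (5,17,-10)
river: ρ → (-10,3,12)
river: ρ → (12,21,-1)
river: ρ → (-1,21,12)
river: ρ → (12,3,-10)
river: ρ → (-10,17,5)
river: ρ → (5,13,-16)
river: ρ → (-16,19,2)
river: ρ → (2,21,-6)
river: ρ → (-6,15,11)
river: ρ → (11,7,-10)
river: ρ → (-10,13,8)
river: ρ → (8,19,-4)
river: ρ → (-4,21,3)
river: ρ → (3,21,-4)
river: ρ → (-4,19,8)
river: ρ → (8,13,-10)
river: ρ → (-10,7,11)
river: ρ → (11,15,-6)
ρ-cycle length = 22 (tail of 0 descent steps not counted)

22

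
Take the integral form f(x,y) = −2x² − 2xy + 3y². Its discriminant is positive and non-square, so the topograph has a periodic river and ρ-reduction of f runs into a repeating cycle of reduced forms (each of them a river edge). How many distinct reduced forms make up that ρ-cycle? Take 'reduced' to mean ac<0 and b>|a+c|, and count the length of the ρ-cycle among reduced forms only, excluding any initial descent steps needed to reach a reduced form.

D = 28, ⌊√D⌋ = 5
descent: ρ → (3,2,-2)  [lands on river]
river: ρ → (-2,2,3)
river: ρ → (3,4,-1)
river: ρ → (-1,4,3)
ρ-cycle length = 4 (tail of 1 descent step not counted)

4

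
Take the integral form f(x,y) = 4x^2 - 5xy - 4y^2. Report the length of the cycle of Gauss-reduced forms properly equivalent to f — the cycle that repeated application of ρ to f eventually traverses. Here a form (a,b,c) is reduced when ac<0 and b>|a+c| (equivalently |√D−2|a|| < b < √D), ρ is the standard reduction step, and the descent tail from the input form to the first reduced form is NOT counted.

D = 89, ⌊√D⌋ = 9
descent: ρ → (-4,5,4)  [lands on river]
river: ρ → (4,3,-5)
river: ρ → (-5,7,2)
river: ρ → (2,9,-1)
river: ρ → (-1,9,2)
river: ρ → (2,7,-5)
river: ρ → (-5,3,4)
river: ρ → (4,5,-4)
river: ρ → (-4,3,5)
river: ρ → (5,7,-2)
river: ρ → (-2,9,1)
river: ρ → (1,9,-2)
river: ρ → (-2,7,5)
river: ρ → (5,3,-4)
ρ-cycle length = 14 (tail of 1 descent step not counted)

14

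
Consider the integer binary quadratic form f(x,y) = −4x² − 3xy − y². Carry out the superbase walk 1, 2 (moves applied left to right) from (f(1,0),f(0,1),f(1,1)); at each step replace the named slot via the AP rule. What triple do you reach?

start (-4,-1,-8) = (f(1,0),f(0,1),f(1,1))
replace slot 1: 2·((-1)+(-8)) − (-4) = -14 → (-14,-1,-8)
replace slot 2: 2·((-14)+(-8)) − (-1) = -43 → (-14,-43,-8)

-14,-43,-8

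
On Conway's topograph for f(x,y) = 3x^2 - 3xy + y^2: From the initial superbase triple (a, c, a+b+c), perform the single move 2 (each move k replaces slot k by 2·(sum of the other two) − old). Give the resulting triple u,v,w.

start (3,1,1) = (f(1,0),f(0,1),f(1,1))
replace slot 2: 2·(3+1) − 1 = 7 → (3,7,1)

3,7,1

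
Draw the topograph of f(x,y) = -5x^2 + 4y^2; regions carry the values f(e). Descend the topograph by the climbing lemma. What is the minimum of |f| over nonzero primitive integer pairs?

descent: ρ → (4,8,-1)  [lands on river]
river: ρ → (-1,8,4)
closes: descent 1, river 2
min |a| on river = 1

1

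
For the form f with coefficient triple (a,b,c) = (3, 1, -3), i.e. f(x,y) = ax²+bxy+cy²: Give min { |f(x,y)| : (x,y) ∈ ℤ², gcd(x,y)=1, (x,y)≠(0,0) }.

river: ρ → (-3,5,1)
river: ρ → (1,5,-3)
river: ρ → (-3,1,3)
river: ρ → (3,5,-1)
river: ρ → (-1,5,3)
river: ρ → (3,1,-3)
closes: descent 0, river 6
min |a| on river = 1

1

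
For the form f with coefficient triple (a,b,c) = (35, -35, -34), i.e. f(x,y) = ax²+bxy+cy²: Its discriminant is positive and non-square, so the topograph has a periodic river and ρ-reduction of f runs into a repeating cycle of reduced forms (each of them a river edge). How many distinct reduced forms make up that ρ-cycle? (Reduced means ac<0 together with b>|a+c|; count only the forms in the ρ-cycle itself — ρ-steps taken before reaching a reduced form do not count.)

D = 5985, ⌊√D⌋ = 77
descent: ρ → (-34,35,35)  [lands on river]
river: ρ → (35,35,-34)
river: ρ → (-34,33,36)
river: ρ → (36,39,-31)
river: ρ → (-31,23,44)
river: ρ → (44,65,-10)
river: ρ → (-10,75,9)
river: ρ → (9,69,-34)
river: ρ → (-34,67,11)
river: ρ → (11,65,-40)
river: ρ → (-40,15,36)
river: ρ → (36,57,-19)
river: ρ → (-19,57,36)
river: ρ → (36,15,-40)
river: ρ → (-40,65,11)
river: ρ → (11,67,-34)
river: ρ → (-34,69,9)
river: ρ → (9,75,-10)
river: ρ → (-10,65,44)
river: ρ → (44,23,-31)
river: ρ → (-31,39,36)
river: ρ → (36,33,-34)
ρ-cycle length = 22 (tail of 1 descent step not counted)

22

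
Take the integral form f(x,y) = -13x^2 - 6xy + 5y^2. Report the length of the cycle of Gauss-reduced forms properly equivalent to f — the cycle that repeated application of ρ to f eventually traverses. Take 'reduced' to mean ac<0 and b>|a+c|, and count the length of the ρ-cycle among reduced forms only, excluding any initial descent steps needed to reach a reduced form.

D = 296, ⌊√D⌋ = 17
descent: ρ → (5,16,-2)  [lands on river]
river: ρ → (-2,16,5)
river: ρ → (5,14,-5)
river: ρ → (-5,16,2)
river: ρ → (2,16,-5)
river: ρ → (-5,14,5)
ρ-cycle length = 6 (tail of 1 descent step not counted)

6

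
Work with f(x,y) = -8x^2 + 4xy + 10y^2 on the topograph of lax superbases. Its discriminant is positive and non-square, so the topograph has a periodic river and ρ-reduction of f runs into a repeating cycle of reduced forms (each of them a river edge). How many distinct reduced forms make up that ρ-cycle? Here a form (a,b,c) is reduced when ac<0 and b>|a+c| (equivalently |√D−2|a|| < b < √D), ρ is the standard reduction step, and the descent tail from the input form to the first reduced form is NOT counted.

D = 336, ⌊√D⌋ = 18
river: ρ → (10,16,-2)
river: ρ → (-2,16,10)
river: ρ → (10,4,-8)
river: ρ → (-8,12,6)
river: ρ → (6,12,-8)
river: ρ → (-8,4,10)
ρ-cycle length = 6 (tail of 0 descent steps not counted)

6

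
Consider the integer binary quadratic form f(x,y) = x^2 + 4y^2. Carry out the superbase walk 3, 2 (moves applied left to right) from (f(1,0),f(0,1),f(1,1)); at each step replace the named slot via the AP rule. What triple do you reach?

start (1,4,5) = (f(1,0),f(0,1),f(1,1))
replace slot 3: 2·(1+4) − 5 = 5 → (1,4,5)
replace slot 2: 2·(1+5) − 4 = 8 → (1,8,5)

1,8,5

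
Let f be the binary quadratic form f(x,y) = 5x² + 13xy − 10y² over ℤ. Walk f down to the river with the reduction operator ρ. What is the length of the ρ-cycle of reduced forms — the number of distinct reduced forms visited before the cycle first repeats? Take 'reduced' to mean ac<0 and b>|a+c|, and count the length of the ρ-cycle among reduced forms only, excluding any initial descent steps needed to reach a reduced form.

D = 369, ⌊√D⌋ = 19
river: ρ → (-10,7,8)
river: ρ → (8,9,-9)
river: ρ → (-9,9,8)
river: ρ → (8,7,-10)
river: ρ → (-10,13,5)
river: ρ → (5,17,-4)
river: ρ → (-4,15,9)
river: ρ → (9,3,-10)
river: ρ → (-10,17,2)
river: ρ → (2,19,-1)
river: ρ → (-1,19,2)
river: ρ → (2,17,-10)
river: ρ → (-10,3,9)
river: ρ → (9,15,-4)
river: ρ → (-4,17,5)
river: ρ → (5,13,-10)
ρ-cycle length = 16 (tail of 0 descent steps not counted)

16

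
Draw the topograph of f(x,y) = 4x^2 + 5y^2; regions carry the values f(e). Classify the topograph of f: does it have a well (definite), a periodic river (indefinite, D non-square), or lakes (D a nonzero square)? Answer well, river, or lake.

D = b²−4ac = 0² − 4·4·5 = -80
D < 0 ⇒ definite ⇒ every region one sign ⇒ single well

well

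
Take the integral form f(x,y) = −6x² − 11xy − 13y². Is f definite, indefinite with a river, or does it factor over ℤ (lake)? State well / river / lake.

D = b²−4ac = (-11)² − 4·(-6)·(-13) = -191
D < 0 ⇒ definite ⇒ every region one sign ⇒ single well

well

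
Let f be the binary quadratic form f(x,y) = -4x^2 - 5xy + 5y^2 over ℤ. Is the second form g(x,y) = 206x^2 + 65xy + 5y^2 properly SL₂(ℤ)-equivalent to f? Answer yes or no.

D₁ = 105, D₂ = 105
river cycle of f (length 6): (5, 5, -4), (-4, 3, 6), (6, 9, -1), (-1, 9, 6), (6, 3, -4), (-4, 5, 5)
river cycle of g (length 6): (5, 5, -4), (-4, 3, 6), (6, 9, -1), (-1, 9, 6), (6, 3, -4), (-4, 5, 5)
cycles coincide ⇒ equivalent

yes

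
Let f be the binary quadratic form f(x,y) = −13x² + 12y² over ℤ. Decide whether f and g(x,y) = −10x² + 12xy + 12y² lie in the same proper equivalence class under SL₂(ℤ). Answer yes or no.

D₁ = 624, D₂ = 624
river cycle of f (length 2): (12, 24, -1), (-1, 24, 12)
river cycle of g (length 6): (12, 12, -10), (-10, 8, 14), (14, 20, -4), (-4, 20, 14), (14, 8, -10), (-10, 12, 12)
cycles differ ⇒ inequivalent

no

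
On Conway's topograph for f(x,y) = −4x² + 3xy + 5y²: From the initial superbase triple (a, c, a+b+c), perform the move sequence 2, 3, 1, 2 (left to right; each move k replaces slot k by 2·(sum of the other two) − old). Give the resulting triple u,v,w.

start (-4,5,4) = (f(1,0),f(0,1),f(1,1))
replace slot 2: 2·((-4)+4) − 5 = -5 → (-4,-5,4)
replace slot 3: 2·((-4)+(-5)) − 4 = -22 → (-4,-5,-22)
replace slot 1: 2·((-5)+(-22)) − (-4) = -50 → (-50,-5,-22)
replace slot 2: 2·((-50)+(-22)) − (-5) = -139 → (-50,-139,-22)

-50,-139,-22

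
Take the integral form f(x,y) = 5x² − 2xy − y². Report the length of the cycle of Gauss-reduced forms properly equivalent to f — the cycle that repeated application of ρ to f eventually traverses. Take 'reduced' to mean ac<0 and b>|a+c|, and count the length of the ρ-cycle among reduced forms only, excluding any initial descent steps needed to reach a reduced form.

D = 24, ⌊√D⌋ = 4
descent: ρ → (-1,4,2)  [lands on river]
river: ρ → (2,4,-1)
ρ-cycle length = 2 (tail of 1 descent step not counted)

2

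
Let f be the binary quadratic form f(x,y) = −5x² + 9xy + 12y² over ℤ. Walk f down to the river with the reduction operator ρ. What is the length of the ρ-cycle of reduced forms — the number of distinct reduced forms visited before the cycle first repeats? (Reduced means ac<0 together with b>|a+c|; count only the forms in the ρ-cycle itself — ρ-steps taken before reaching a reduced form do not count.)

D = 321, ⌊√D⌋ = 17
river: ρ → (12,15,-2)
river: ρ → (-2,17,4)
river: ρ → (4,15,-6)
river: ρ → (-6,9,10)
river: ρ → (10,11,-5)
river: ρ → (-5,9,12)
ρ-cycle length = 6 (tail of 0 descent steps not counted)

6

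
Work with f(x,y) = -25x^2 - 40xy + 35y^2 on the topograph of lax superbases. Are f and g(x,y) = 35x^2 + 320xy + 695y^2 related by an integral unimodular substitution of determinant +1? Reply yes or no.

D₁ = 5100, D₂ = 5100
river cycle of f (length 6): (35, 40, -25), (-25, 60, 15), (15, 60, -25), (-25, 40, 35), (35, 30, -30), (-30, 30, 35)
river cycle of g (length 6): (35, 40, -25), (-25, 60, 15), (15, 60, -25), (-25, 40, 35), (35, 30, -30), (-30, 30, 35)
cycles coincide ⇒ equivalent

yes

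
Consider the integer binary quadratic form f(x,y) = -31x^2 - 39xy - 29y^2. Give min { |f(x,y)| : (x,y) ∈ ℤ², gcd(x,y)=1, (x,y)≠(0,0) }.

translate: b→-23 (≡39 mod 62), so (31,39,29)→(31,-23,21)
flip: (31,-23,21)→(21,23,31)
translate: b→-19 (≡23 mod 42), so (21,23,31)→(21,-19,29)
reduced (well bottom): (21,-19,29) with a≤c, −a<b≤a
well minimum |f| = |-21| = 21 (negative-definite)

21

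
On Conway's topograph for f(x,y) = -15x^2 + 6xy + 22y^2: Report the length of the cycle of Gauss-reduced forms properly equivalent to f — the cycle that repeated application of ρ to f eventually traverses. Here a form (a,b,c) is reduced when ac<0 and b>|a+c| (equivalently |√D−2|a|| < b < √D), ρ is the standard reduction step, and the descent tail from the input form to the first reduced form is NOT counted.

D = 1356, ⌊√D⌋ = 36
descent: ρ → (22,-6,-15)
descent: ρ → (-15,36,1)  [lands on river]
river: ρ → (1,36,-15)
river: ρ → (-15,24,13)
river: ρ → (13,28,-11)
river: ρ → (-11,16,25)
river: ρ → (25,34,-2)
river: ρ → (-2,34,25)
river: ρ → (25,16,-11)
river: ρ → (-11,28,13)
river: ρ → (13,24,-15)
ρ-cycle length = 10 (tail of 2 descent steps not counted)

10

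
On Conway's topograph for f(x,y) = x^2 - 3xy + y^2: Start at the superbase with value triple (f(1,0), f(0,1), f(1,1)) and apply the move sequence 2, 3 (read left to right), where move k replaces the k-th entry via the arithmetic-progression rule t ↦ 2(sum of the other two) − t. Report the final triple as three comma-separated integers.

start (1,1,-1) = (f(1,0),f(0,1),f(1,1))
replace slot 2: 2·(1+(-1)) − 1 = -1 → (1,-1,-1)
replace slot 3: 2·(1+(-1)) − (-1) = 1 → (1,-1,1)

1,-1,1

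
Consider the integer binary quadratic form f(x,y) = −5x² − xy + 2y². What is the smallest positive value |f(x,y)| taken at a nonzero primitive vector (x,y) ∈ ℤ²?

descent: ρ → (2,5,-2)  [lands on river]
river: ρ → (-2,3,4)
river: ρ → (4,5,-1)
river: ρ → (-1,5,4)
river: ρ → (4,3,-2)
river: ρ → (-2,5,2)
river: ρ → (2,3,-4)
river: ρ → (-4,5,1)
river: ρ → (1,5,-4)
river: ρ → (-4,3,2)
closes: descent 1, river 10
min |a| on river = 1

1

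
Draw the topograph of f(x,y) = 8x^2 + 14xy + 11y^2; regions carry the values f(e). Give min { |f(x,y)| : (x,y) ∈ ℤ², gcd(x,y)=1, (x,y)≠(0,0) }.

translate: b→-2 (≡14 mod 16), so (8,14,11)→(8,-2,5)
flip: (8,-2,5)→(5,2,8)
reduced (well bottom): (5,2,8) with a≤c, −a<b≤a
well minimum = a = 5

5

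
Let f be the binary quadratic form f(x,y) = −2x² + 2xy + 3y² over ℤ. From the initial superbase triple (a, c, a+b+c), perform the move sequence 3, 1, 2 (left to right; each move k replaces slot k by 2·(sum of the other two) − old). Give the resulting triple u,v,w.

start (-2,3,3) = (f(1,0),f(0,1),f(1,1))
replace slot 3: 2·((-2)+3) − 3 = -1 → (-2,3,-1)
replace slot 1: 2·(3+(-1)) − (-2) = 6 → (6,3,-1)
replace slot 2: 2·(6+(-1)) − 3 = 7 → (6,7,-1)

6,7,-1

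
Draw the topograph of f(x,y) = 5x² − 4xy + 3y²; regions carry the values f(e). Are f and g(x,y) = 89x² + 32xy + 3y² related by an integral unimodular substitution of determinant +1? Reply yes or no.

D₁ = -44, D₂ = -44
f: flip: (5,-4,3)→(3,4,5)
f: translate: b→-2 (≡4 mod 6), so (3,4,5)→(3,-2,4)
f: reduced (well bottom): (3,-2,4) with a≤c, −a<b≤a
g: flip: (89,32,3)→(3,-32,89)
g: translate: b→-2 (≡-32 mod 6), so (3,-32,89)→(3,-2,4)
g: reduced (well bottom): (3,-2,4) with a≤c, −a<b≤a
reduced forms (3, -2, 4) vs (3, -2, 4) ⇒ equivalent

yes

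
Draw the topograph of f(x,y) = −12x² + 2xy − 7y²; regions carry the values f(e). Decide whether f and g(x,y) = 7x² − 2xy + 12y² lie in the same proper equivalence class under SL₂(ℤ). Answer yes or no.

D₁ = -332, D₂ = -332
f is negative-definite; reduce −f:
−f: flip: (12,-2,7)→(7,2,12)
−f: reduced (well bottom): (7,2,12) with a≤c, −a<b≤a
flip sign back: reduced form of f is (-7,-2,-12)
g: reduced (well bottom): (7,-2,12) with a≤c, −a<b≤a
reduced forms (-7, -2, -12) vs (7, -2, 12) ⇒ inequivalent

no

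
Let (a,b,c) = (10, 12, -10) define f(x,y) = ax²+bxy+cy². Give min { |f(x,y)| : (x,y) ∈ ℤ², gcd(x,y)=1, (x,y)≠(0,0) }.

river: ρ → (-10,8,12)
river: ρ → (12,16,-6)
river: ρ → (-6,20,6)
river: ρ → (6,16,-12)
river: ρ → (-12,8,10)
river: ρ → (10,12,-10)
closes: descent 0, river 6
min |a| on river = 6

6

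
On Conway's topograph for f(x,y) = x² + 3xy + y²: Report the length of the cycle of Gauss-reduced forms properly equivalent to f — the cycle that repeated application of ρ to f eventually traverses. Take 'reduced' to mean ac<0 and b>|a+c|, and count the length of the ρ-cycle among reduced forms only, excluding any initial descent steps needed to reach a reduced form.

D = 5, ⌊√D⌋ = 2
descent: ρ → (1,1,-1)  [lands on river]
river: ρ → (-1,1,1)
ρ-cycle length = 2 (tail of 1 descent step not counted)

2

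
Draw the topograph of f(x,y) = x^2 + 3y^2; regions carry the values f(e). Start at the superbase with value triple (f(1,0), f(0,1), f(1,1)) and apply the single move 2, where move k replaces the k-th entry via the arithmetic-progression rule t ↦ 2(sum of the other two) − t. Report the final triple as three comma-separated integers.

start (1,3,4) = (f(1,0),f(0,1),f(1,1))
replace slot 2: 2·(1+4) − 3 = 7 → (1,7,4)

1,7,4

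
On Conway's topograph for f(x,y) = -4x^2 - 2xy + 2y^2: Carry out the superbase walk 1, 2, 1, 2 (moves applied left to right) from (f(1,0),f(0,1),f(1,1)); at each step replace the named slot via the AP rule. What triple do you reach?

start (-4,2,-4) = (f(1,0),f(0,1),f(1,1))
replace slot 1: 2·(2+(-4)) − (-4) = 0 → (0,2,-4)
replace slot 2: 2·(0+(-4)) − 2 = -10 → (0,-10,-4)
replace slot 1: 2·((-10)+(-4)) − 0 = -28 → (-28,-10,-4)
replace slot 2: 2·((-28)+(-4)) − (-10) = -54 → (-28,-54,-4)

-28,-54,-4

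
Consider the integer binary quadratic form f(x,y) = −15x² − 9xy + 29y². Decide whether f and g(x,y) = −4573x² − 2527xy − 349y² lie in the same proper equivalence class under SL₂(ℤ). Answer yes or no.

D₁ = 1821, D₂ = 1821
river cycle of f (length 22): (-15, 21, 23), (23, 25, -13), (-13, 27, 21), (21, 15, -19), (-19, 23, 17), (17, 11, -25), (-25, 39, 3), (3, 39, -25), (-25, 11, 17), (17, 23, -19), … (12 more)
river cycle of g (length 22): (5, 39, -15), (-15, 21, 23), (23, 25, -13), (-13, 27, 21), (21, 15, -19), (-19, 23, 17), (17, 11, -25), (-25, 39, 3), (3, 39, -25), (-25, 11, 17), … (12 more)
cycles coincide ⇒ equivalent

yes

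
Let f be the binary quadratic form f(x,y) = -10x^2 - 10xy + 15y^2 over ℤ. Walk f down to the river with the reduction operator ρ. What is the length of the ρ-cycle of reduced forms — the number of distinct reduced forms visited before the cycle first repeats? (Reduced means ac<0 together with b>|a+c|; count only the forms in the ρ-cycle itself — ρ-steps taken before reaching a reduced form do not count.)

D = 700, ⌊√D⌋ = 26
descent: ρ → (15,10,-10)  [lands on river]
river: ρ → (-10,10,15)
river: ρ → (15,20,-5)
river: ρ → (-5,20,15)
ρ-cycle length = 4 (tail of 1 descent step not counted)

4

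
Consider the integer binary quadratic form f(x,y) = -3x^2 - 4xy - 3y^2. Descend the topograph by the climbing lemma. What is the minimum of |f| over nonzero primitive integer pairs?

translate: b→-2 (≡4 mod 6), so (3,4,3)→(3,-2,2)
flip: (3,-2,2)→(2,2,3)
reduced (well bottom): (2,2,3) with a≤c, −a<b≤a
well minimum |f| = |-2| = 2 (negative-definite)

2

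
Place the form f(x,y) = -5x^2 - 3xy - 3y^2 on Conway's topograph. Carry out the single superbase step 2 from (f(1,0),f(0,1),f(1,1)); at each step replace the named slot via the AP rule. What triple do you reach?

start (-5,-3,-11) = (f(1,0),f(0,1),f(1,1))
replace slot 2: 2·((-5)+(-11)) − (-3) = -29 → (-5,-29,-11)

-5,-29,-11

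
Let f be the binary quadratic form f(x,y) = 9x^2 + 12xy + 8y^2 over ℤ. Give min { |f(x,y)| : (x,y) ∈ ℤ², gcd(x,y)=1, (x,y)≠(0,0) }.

translate: b→-6 (≡12 mod 18), so (9,12,8)→(9,-6,5)
flip: (9,-6,5)→(5,6,9)
translate: b→-4 (≡6 mod 10), so (5,6,9)→(5,-4,8)
reduced (well bottom): (5,-4,8) with a≤c, −a<b≤a
well minimum = a = 5

5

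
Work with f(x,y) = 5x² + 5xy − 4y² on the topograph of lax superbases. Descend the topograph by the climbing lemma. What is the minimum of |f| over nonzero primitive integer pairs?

river: ρ → (-4,3,6)
river: ρ → (6,9,-1)
river: ρ → (-1,9,6)
river: ρ → (6,3,-4)
river: ρ → (-4,5,5)
river: ρ → (5,5,-4)
closes: descent 0, river 6
min |a| on river = 1

1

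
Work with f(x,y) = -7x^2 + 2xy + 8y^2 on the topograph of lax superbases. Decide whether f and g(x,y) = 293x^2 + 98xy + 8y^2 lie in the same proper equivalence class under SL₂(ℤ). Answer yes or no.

D₁ = 228, D₂ = 228
river cycle of f (length 6): (8, 14, -1), (-1, 14, 8), (8, 2, -7), (-7, 12, 3), (3, 12, -7), (-7, 2, 8)
river cycle of g (length 6): (8, 14, -1), (-1, 14, 8), (8, 2, -7), (-7, 12, 3), (3, 12, -7), (-7, 2, 8)
cycles coincide ⇒ equivalent

yes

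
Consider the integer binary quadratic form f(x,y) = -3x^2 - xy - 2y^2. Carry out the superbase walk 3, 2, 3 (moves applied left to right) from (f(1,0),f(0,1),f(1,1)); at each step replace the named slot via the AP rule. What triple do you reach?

start (-3,-2,-6) = (f(1,0),f(0,1),f(1,1))
replace slot 3: 2·((-3)+(-2)) − (-6) = -4 → (-3,-2,-4)
replace slot 2: 2·((-3)+(-4)) − (-2) = -12 → (-3,-12,-4)
replace slot 3: 2·((-3)+(-12)) − (-4) = -26 → (-3,-12,-26)

-3,-12,-26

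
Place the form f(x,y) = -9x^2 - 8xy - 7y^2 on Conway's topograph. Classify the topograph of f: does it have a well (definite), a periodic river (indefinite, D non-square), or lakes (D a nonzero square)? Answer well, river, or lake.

D = b²−4ac = (-8)² − 4·(-9)·(-7) = -188
D < 0 ⇒ definite ⇒ every region one sign ⇒ single well

well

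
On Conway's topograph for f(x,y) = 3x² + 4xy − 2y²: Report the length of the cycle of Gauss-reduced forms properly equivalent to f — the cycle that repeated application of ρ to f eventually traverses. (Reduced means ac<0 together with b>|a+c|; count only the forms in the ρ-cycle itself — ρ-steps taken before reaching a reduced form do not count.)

D = 40, ⌊√D⌋ = 6
river: ρ → (-2,4,3)
river: ρ → (3,2,-3)
river: ρ → (-3,4,2)
river: ρ → (2,4,-3)
river: ρ → (-3,2,3)
river: ρ → (3,4,-2)
ρ-cycle length = 6 (tail of 0 descent steps not counted)

6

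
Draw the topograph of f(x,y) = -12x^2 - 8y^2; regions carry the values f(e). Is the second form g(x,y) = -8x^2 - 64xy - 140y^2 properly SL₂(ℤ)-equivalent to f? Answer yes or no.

D₁ = -384, D₂ = -384
f is negative-definite; reduce −f:
−f: flip: (12,0,8)→(8,0,12)
−f: reduced (well bottom): (8,0,12) with a≤c, −a<b≤a
flip sign back: reduced form of f is (-8,0,-12)
g is negative-definite; reduce −g:
−g: translate: b→0 (≡64 mod 16), so (8,64,140)→(8,0,12)
−g: reduced (well bottom): (8,0,12) with a≤c, −a<b≤a
flip sign back: reduced form of g is (-8,0,-12)
reduced forms (-8, 0, -12) vs (-8, 0, -12) ⇒ equivalent

yes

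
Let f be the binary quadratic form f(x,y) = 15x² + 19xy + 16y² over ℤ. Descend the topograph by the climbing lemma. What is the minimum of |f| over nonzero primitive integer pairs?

translate: b→-11 (≡19 mod 30), so (15,19,16)→(15,-11,12)
flip: (15,-11,12)→(12,11,15)
reduced (well bottom): (12,11,15) with a≤c, −a<b≤a
well minimum = a = 12

12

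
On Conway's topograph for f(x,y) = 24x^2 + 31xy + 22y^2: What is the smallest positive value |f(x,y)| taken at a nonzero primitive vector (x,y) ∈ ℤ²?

translate: b→-17 (≡31 mod 48), so (24,31,22)→(24,-17,15)
flip: (24,-17,15)→(15,17,24)
translate: b→-13 (≡17 mod 30), so (15,17,24)→(15,-13,22)
reduced (well bottom): (15,-13,22) with a≤c, −a<b≤a
well minimum = a = 15

15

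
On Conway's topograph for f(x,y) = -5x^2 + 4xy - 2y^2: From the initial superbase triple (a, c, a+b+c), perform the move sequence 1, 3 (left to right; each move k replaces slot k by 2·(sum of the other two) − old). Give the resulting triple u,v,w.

start (-5,-2,-3) = (f(1,0),f(0,1),f(1,1))
replace slot 1: 2·((-2)+(-3)) − (-5) = -5 → (-5,-2,-3)
replace slot 3: 2·((-5)+(-2)) − (-3) = -11 → (-5,-2,-11)

-5,-2,-11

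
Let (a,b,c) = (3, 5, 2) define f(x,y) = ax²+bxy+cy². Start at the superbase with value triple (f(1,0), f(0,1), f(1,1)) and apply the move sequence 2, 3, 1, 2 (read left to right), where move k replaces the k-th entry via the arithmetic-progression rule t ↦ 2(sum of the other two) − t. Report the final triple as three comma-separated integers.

start (3,2,10) = (f(1,0),f(0,1),f(1,1))
replace slot 2: 2·(3+10) − 2 = 24 → (3,24,10)
replace slot 3: 2·(3+24) − 10 = 44 → (3,24,44)
replace slot 1: 2·(24+44) − 3 = 133 → (133,24,44)
replace slot 2: 2·(133+44) − 24 = 330 → (133,330,44)

133,330,44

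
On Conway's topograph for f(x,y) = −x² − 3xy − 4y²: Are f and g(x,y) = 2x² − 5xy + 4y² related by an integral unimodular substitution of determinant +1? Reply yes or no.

D₁ = -7, D₂ = -7
f is negative-definite; reduce −f:
−f: translate: b→1 (≡3 mod 2), so (1,3,4)→(1,1,2)
−f: reduced (well bottom): (1,1,2) with a≤c, −a<b≤a
flip sign back: reduced form of f is (-1,-1,-2)
g: translate: b→-1 (≡-5 mod 4), so (2,-5,4)→(2,-1,1)
g: flip: (2,-1,1)→(1,1,2)
g: reduced (well bottom): (1,1,2) with a≤c, −a<b≤a
reduced forms (-1, -1, -2) vs (1, 1, 2) ⇒ inequivalent

no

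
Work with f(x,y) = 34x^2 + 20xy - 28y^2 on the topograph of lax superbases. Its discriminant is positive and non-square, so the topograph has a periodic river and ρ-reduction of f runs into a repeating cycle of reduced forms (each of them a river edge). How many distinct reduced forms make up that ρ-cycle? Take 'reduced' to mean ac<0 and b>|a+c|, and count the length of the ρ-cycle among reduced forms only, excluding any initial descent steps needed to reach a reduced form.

D = 4208, ⌊√D⌋ = 64
river: ρ → (-28,36,26)
river: ρ → (26,16,-38)
river: ρ → (-38,60,4)
river: ρ → (4,60,-38)
river: ρ → (-38,16,26)
river: ρ → (26,36,-28)
river: ρ → (-28,20,34)
river: ρ → (34,48,-14)
river: ρ → (-14,64,2)
river: ρ → (2,64,-14)
river: ρ → (-14,48,34)
river: ρ → (34,20,-28)
ρ-cycle length = 12 (tail of 0 descent steps not counted)

12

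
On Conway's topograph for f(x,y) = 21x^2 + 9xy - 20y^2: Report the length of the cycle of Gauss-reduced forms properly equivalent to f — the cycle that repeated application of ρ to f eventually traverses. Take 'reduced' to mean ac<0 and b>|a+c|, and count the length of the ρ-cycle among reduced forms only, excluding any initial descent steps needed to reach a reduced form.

D = 1761, ⌊√D⌋ = 41
river: ρ → (-20,31,10)
river: ρ → (10,29,-23)
river: ρ → (-23,17,16)
river: ρ → (16,15,-24)
river: ρ → (-24,33,7)
river: ρ → (7,37,-14)
river: ρ → (-14,19,25)
river: ρ → (25,31,-8)
river: ρ → (-8,33,21)
river: ρ → (21,9,-20)
ρ-cycle length = 10 (tail of 0 descent steps not counted)

10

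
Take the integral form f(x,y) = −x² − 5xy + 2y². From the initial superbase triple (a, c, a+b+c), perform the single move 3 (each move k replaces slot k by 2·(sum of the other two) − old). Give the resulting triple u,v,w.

start (-1,2,-4) = (f(1,0),f(0,1),f(1,1))
replace slot 3: 2·((-1)+2) − (-4) = 6 → (-1,2,6)

-1,2,6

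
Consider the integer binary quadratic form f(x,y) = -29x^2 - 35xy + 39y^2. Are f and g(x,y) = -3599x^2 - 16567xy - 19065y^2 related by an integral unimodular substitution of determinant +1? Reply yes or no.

D₁ = 5749, D₂ = 5749
river cycle of f (length 90): (39, 35, -29), (-29, 23, 45), (45, 67, -7), (-7, 73, 15), (15, 47, -59), (-59, 71, 3), (3, 73, -35), (-35, 67, 9), (9, 59, -63), (-63, 67, 5), … (80 more)
river cycle of g (length 90): (-29, 23, 45), (45, 67, -7), (-7, 73, 15), (15, 47, -59), (-59, 71, 3), (3, 73, -35), (-35, 67, 9), (9, 59, -63), (-63, 67, 5), (5, 73, -21), … (80 more)
cycles coincide ⇒ equivalent

yes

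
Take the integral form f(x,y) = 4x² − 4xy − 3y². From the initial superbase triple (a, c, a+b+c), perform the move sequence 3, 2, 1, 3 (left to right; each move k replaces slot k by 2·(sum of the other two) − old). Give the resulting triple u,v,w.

start (4,-3,-3) = (f(1,0),f(0,1),f(1,1))
replace slot 3: 2·(4+(-3)) − (-3) = 5 → (4,-3,5)
replace slot 2: 2·(4+5) − (-3) = 21 → (4,21,5)
replace slot 1: 2·(21+5) − 4 = 48 → (48,21,5)
replace slot 3: 2·(48+21) − 5 = 133 → (48,21,133)

48,21,133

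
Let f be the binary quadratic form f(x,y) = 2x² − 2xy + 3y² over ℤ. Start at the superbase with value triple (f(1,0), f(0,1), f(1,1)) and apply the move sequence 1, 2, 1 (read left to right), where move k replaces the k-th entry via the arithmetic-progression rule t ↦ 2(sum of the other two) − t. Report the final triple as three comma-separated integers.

start (2,3,3) = (f(1,0),f(0,1),f(1,1))
replace slot 1: 2·(3+3) − 2 = 10 → (10,3,3)
replace slot 2: 2·(10+3) − 3 = 23 → (10,23,3)
replace slot 1: 2·(23+3) − 10 = 42 → (42,23,3)

42,23,3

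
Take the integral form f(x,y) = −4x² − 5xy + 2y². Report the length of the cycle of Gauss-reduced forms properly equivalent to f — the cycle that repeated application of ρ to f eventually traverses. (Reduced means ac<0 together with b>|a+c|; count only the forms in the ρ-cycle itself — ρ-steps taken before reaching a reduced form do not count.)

D = 57, ⌊√D⌋ = 7
descent: ρ → (2,5,-4)  [lands on river]
river: ρ → (-4,3,3)
river: ρ → (3,3,-4)
river: ρ → (-4,5,2)
river: ρ → (2,7,-1)
river: ρ → (-1,7,2)
ρ-cycle length = 6 (tail of 1 descent step not counted)

6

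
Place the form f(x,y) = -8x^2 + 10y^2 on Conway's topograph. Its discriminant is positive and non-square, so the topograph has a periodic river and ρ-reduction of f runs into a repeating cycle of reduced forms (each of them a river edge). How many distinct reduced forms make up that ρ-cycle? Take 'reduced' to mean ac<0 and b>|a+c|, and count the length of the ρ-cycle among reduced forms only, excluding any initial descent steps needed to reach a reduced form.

D = 320, ⌊√D⌋ = 17
descent: ρ → (10,0,-8)
descent: ρ → (-8,16,2)  [lands on river]
river: ρ → (2,16,-8)
ρ-cycle length = 2 (tail of 2 descent steps not counted)

2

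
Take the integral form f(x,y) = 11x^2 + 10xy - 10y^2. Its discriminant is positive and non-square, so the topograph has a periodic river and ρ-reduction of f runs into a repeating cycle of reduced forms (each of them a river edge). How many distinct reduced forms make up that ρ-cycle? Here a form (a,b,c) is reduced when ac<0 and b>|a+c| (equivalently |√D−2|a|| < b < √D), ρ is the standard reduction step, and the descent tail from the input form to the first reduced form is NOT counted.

D = 540, ⌊√D⌋ = 23
river: ρ → (-10,10,11)
river: ρ → (11,12,-9)
river: ρ → (-9,6,14)
river: ρ → (14,22,-1)
river: ρ → (-1,22,14)
river: ρ → (14,6,-9)
river: ρ → (-9,12,11)
river: ρ → (11,10,-10)
ρ-cycle length = 8 (tail of 0 descent steps not counted)

8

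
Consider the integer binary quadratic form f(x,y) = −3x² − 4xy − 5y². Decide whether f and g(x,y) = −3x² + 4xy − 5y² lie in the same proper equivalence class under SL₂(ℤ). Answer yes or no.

D₁ = -44, D₂ = -44
f is negative-definite; reduce −f:
−f: translate: b→-2 (≡4 mod 6), so (3,4,5)→(3,-2,4)
−f: reduced (well bottom): (3,-2,4) with a≤c, −a<b≤a
flip sign back: reduced form of f is (-3,2,-4)
g is negative-definite; reduce −g:
−g: translate: b→2 (≡-4 mod 6), so (3,-4,5)→(3,2,4)
−g: reduced (well bottom): (3,2,4) with a≤c, −a<b≤a
flip sign back: reduced form of g is (-3,-2,-4)
reduced forms (-3, 2, -4) vs (-3, -2, -4) ⇒ inequivalent

no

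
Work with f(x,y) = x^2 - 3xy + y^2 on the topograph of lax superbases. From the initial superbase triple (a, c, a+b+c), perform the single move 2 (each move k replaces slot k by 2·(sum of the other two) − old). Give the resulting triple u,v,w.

start (1,1,-1) = (f(1,0),f(0,1),f(1,1))
replace slot 2: 2·(1+(-1)) − 1 = -1 → (1,-1,-1)

1,-1,-1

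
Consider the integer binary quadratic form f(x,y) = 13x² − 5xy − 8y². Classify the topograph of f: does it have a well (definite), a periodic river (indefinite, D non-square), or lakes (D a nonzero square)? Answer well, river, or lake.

D = b²−4ac = (-5)² − 4·13·(-8) = 441
D = 21² is a perfect square ⇒ form factors over ℤ ⇒ lakes

lake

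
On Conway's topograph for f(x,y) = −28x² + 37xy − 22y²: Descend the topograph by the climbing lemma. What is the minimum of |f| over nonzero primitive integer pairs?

translate: b→19 (≡-37 mod 56), so (28,-37,22)→(28,19,13)
flip: (28,19,13)→(13,-19,28)
translate: b→7 (≡-19 mod 26), so (13,-19,28)→(13,7,22)
reduced (well bottom): (13,7,22) with a≤c, −a<b≤a
well minimum |f| = |-13| = 13 (negative-definite)

13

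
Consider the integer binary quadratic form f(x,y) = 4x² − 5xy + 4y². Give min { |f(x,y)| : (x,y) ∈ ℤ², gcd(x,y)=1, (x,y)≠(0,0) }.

translate: b→3 (≡-5 mod 8), so (4,-5,4)→(4,3,3)
flip: (4,3,3)→(3,-3,4)
translate: b→3 (≡-3 mod 6), so (3,-3,4)→(3,3,4)
reduced (well bottom): (3,3,4) with a≤c, −a<b≤a
well minimum = a = 3

3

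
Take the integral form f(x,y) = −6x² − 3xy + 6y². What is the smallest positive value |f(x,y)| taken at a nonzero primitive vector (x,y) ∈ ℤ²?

descent: ρ → (6,3,-6)  [lands on river]
river: ρ → (-6,9,3)
river: ρ → (3,9,-6)
river: ρ → (-6,3,6)
river: ρ → (6,9,-3)
river: ρ → (-3,9,6)
closes: descent 1, river 6
min |a| on river = 3

3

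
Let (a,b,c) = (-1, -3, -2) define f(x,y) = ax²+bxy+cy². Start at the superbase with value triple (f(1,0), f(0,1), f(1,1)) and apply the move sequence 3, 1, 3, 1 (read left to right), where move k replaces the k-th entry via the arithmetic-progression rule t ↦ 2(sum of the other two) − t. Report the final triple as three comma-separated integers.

start (-1,-2,-6) = (f(1,0),f(0,1),f(1,1))
replace slot 3: 2·((-1)+(-2)) − (-6) = 0 → (-1,-2,0)
replace slot 1: 2·((-2)+0) − (-1) = -3 → (-3,-2,0)
replace slot 3: 2·((-3)+(-2)) − 0 = -10 → (-3,-2,-10)
replace slot 1: 2·((-2)+(-10)) − (-3) = -21 → (-21,-2,-10)

-21,-2,-10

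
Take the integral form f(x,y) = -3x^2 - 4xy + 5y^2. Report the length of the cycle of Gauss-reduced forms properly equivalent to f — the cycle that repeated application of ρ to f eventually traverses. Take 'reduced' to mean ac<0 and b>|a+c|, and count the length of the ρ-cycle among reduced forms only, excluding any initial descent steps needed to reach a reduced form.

D = 76, ⌊√D⌋ = 8
descent: ρ → (5,4,-3)  [lands on river]
river: ρ → (-3,8,1)
river: ρ → (1,8,-3)
river: ρ → (-3,4,5)
river: ρ → (5,6,-2)
river: ρ → (-2,6,5)
ρ-cycle length = 6 (tail of 1 descent step not counted)

6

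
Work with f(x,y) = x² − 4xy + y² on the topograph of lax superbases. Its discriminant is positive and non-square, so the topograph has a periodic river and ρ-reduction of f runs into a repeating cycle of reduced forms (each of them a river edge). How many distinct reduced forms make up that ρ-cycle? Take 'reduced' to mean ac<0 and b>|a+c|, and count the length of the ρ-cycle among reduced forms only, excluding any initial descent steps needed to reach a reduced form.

D = 12, ⌊√D⌋ = 3
descent: ρ → (1,2,-2)  [lands on river]
river: ρ → (-2,2,1)
ρ-cycle length = 2 (tail of 1 descent step not counted)

2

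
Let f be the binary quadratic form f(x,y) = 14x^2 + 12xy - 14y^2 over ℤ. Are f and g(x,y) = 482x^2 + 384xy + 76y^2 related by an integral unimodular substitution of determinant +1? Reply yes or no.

D₁ = 928, D₂ = 928
river cycle of f (length 14): (-14, 16, 12), (12, 8, -18), (-18, 28, 2), (2, 28, -18), (-18, 8, 12), (12, 16, -14), (-14, 12, 14), (14, 16, -12), (-12, 8, 18), (18, 28, -2), … (4 more)
river cycle of g (length 14): (14, 12, -14), (-14, 16, 12), (12, 8, -18), (-18, 28, 2), (2, 28, -18), (-18, 8, 12), (12, 16, -14), (-14, 12, 14), (14, 16, -12), (-12, 8, 18), … (4 more)
cycles coincide ⇒ equivalent

yes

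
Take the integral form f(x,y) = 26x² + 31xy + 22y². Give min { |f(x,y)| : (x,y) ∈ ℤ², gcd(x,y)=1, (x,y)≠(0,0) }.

translate: b→-21 (≡31 mod 52), so (26,31,22)→(26,-21,17)
flip: (26,-21,17)→(17,21,26)
translate: b→-13 (≡21 mod 34), so (17,21,26)→(17,-13,22)
reduced (well bottom): (17,-13,22) with a≤c, −a<b≤a
well minimum = a = 17

17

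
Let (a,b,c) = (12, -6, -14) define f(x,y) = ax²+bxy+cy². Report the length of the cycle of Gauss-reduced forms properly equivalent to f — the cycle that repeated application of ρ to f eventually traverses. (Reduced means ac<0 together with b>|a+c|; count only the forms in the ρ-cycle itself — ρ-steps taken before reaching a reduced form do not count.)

D = 708, ⌊√D⌋ = 26
descent: ρ → (-14,6,12)  [lands on river]
river: ρ → (12,18,-8)
river: ρ → (-8,14,16)
river: ρ → (16,18,-6)
river: ρ → (-6,18,16)
river: ρ → (16,14,-8)
river: ρ → (-8,18,12)
river: ρ → (12,6,-14)
river: ρ → (-14,22,4)
river: ρ → (4,26,-2)
river: ρ → (-2,26,4)
river: ρ → (4,22,-14)
ρ-cycle length = 12 (tail of 1 descent step not counted)

12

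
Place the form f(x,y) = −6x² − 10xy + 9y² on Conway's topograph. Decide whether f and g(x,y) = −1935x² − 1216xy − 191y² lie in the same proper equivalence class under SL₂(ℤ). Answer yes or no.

D₁ = 316, D₂ = 316
river cycle of f (length 6): (9, 10, -6), (-6, 14, 5), (5, 16, -3), (-3, 14, 10), (10, 6, -7), (-7, 8, 9)
river cycle of g (length 6): (-6, 14, 5), (5, 16, -3), (-3, 14, 10), (10, 6, -7), (-7, 8, 9), (9, 10, -6)
cycles coincide ⇒ equivalent

yes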